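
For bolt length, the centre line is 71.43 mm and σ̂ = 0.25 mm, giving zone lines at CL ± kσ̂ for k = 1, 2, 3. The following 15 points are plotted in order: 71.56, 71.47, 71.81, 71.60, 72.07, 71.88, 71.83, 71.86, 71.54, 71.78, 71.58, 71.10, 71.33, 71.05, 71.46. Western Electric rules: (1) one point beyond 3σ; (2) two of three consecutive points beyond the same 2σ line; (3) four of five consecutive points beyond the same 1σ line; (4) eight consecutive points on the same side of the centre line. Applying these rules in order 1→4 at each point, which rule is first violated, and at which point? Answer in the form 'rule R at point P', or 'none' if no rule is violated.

Zone of each point (C = within 1σ̂, B = 1σ̂–2σ̂, A = 2σ̂–3σ̂, * = beyond 3σ̂; sign = side of CL): 1:+C, 2:+C, 3:+B, 4:+C, 5:+A, 6:+B, 7:+B, 8:+B, 9:+C, 10:+B, 11:+C, 12:-B, 13:-C, 14:-B, 15:+C
Rule 3 (four of five consecutive points beyond the same 1σ limit) is satisfied at point 7.

rule 3 at point 7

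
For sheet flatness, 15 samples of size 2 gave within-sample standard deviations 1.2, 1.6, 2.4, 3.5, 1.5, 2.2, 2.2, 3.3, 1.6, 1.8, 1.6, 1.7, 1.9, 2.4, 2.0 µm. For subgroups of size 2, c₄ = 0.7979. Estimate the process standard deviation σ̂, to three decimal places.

2.582

s̄ = (1.2 + 1.6 + 2.4 + 3.5 + 1.5 + 2.2 + 2.2 + 3.3 + 1.6 + 1.8 + 1.6 + 1.7 + 1.9 + 2.4 + 2.0) / 15 = 2.0600
σ̂ = s̄ / c₄ = 2.0600 / 0.7979 = 2.5818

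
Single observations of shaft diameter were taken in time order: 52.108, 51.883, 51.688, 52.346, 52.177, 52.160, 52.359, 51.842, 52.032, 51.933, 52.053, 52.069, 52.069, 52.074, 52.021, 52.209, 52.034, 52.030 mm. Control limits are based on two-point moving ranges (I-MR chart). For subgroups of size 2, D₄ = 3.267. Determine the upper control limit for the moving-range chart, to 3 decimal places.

0.544

Moving ranges: 0.225, 0.195, 0.658, 0.169, 0.017, 0.199, 0.517, 0.190, 0.099, 0.120, 0.016, 0.000, 0.005, 0.053, 0.188, 0.175, 0.004; M̄R̄ = 2.8300 / 17 = 0.1665
UCL_MR = D₄·M̄R̄ = 3.267 × 0.1665 = 0.5439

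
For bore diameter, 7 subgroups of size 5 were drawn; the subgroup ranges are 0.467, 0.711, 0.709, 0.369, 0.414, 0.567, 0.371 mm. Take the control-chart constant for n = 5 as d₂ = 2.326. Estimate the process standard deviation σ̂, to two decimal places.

R̄ = (0.467 + 0.711 + 0.709 + 0.369 + 0.414 + 0.567 + 0.371) / 7 = 0.5154
σ̂ = R̄ / d₂ = 0.5154 / 2.326 = 0.2216

0.22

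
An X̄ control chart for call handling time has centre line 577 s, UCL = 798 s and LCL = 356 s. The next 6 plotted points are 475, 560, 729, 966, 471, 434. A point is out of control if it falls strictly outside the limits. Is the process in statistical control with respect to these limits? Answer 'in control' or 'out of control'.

Compare each point to [356, 798]: sample 4 = 966 > UCL.

out of control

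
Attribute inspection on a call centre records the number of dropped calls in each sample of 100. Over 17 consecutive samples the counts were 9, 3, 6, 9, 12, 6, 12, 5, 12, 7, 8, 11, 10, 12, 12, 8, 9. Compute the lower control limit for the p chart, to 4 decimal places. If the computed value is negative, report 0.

p̄ = Σdᵢ / (k·n) = 151 / (17 × 100) = 0.08882
LCL = p̄ − 3·√(p̄(1−p̄)/n) = 0.08882 − 3 × 0.02845 = 0.00348

0.0035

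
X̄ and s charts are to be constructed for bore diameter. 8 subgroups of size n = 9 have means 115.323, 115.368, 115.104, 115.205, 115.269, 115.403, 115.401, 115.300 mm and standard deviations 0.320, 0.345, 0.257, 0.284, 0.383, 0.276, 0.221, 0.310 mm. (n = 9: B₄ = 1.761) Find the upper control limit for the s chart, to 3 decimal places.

s̄ = (0.320 + 0.345 + 0.257 + 0.284 + 0.383 + 0.276 + 0.221 + 0.310) / 8 = 0.2995
UCL_s = B₄·s̄ = 1.761 × 0.2995 = 0.5274

0.527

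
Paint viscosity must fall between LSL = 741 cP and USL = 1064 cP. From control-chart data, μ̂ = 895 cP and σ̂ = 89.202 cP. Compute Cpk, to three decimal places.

0.575

Cpu = (USL − μ̂) / (3σ̂) = (1064 − 895) / (3 × 89.202) = 0.6315; Cpl = (μ̂ − LSL) / (3σ̂) = (895 − 741) / (3 × 89.202) = 0.5755; Cpk = min(Cpu, Cpl) = 0.5755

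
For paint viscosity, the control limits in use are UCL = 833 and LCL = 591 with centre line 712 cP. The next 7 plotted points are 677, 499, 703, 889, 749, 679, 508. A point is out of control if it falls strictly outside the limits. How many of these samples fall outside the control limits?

Compare each point to [591, 833]: sample 2 = 499 < LCL; sample 4 = 889 > UCL; sample 7 = 508 < LCL.

3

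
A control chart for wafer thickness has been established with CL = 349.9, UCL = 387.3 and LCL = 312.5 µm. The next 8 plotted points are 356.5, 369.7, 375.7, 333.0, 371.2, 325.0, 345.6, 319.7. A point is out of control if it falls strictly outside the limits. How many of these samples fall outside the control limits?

0

All 8 points lie within [312.5, 387.3].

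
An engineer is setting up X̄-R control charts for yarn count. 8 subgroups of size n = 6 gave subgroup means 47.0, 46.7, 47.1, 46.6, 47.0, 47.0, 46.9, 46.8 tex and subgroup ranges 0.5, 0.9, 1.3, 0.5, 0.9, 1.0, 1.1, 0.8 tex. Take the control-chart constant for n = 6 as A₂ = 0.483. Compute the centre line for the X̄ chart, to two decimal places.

X̄̄ = (47.0 + 46.7 + 47.1 + 46.6 + 47.0 + 47.0 + 46.9 + 46.8) / 8 = 375.1000 / 8 = 46.8875
CL = X̄̄ = 46.8875

46.89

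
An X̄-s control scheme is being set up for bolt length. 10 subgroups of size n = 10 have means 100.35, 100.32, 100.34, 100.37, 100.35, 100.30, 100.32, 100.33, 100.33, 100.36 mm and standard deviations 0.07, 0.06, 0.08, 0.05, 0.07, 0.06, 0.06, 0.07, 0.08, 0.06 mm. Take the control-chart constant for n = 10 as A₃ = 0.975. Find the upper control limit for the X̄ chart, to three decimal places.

X̄̄ = (100.35 + 100.32 + 100.34 + 100.37 + 100.35 + 100.30 + 100.32 + 100.33 + 100.33 + 100.36) / 10 = 100.3370
s̄ = (0.07 + 0.06 + 0.08 + 0.05 + 0.07 + 0.06 + 0.06 + 0.07 + 0.08 + 0.06) / 10 = 0.0660
UCL = X̄̄ + A₃·s̄ = 100.3370 + 0.975 × 0.0660 = 100.4014

100.401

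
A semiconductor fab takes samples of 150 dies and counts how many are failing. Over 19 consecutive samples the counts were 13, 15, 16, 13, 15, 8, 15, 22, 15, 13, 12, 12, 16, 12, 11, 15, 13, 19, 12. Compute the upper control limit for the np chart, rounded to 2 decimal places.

p̄ = Σdᵢ / (k·n) = 267 / (19 × 150) = 0.09368
UCL = np̄ + 3·√(np̄(1−p̄)) = 14.0526 + 3 × √(14.0526×0.90632) = 14.0526 + 3 × 3.5688 = 24.7589

24.76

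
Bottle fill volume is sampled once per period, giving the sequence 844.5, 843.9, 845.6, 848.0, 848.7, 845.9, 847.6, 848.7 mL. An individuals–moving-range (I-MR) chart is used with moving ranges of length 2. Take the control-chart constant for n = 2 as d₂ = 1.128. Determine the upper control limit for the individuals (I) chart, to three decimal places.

X̄ = (844.5 + 843.9 + 845.6 + 848.0 + 848.7 + 845.9 + 847.6 + 848.7) / 8 = 846.6125
Moving ranges: 0.6, 1.7, 2.4, 0.7, 2.8, 1.7, 1.1; M̄R̄ = 11.0000 / 7 = 1.5714
UCL = X̄ + 3·M̄R̄/d₂ = 846.6125 + 3 × 1.5714 / 1.128 = 850.7918

850.792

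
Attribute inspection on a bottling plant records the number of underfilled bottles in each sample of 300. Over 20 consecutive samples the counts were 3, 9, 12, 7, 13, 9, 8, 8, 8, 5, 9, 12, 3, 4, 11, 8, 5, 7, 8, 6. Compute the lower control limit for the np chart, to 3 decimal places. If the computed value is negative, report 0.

p̄ = Σdᵢ / (k·n) = 155 / (20 × 300) = 0.02583
LCL = np̄ − 3·√(np̄(1−p̄)) = 7.7500 − 3 × 2.7477 = -0.4931 → 0 (negative, so LCL = 0)

0.000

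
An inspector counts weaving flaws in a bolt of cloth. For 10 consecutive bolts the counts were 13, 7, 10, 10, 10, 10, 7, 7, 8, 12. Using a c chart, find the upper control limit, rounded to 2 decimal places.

18.60

c̄ = (13 + 7 + 10 + 10 + 10 + 10 + 7 + 7 + 8 + 12) / 10 = 94 / 10 = 9.4000
UCL = c̄ + 3√c̄ = 9.4000 + 3 × √9.4000 = 9.4000 + 3 × 3.0659 = 18.5978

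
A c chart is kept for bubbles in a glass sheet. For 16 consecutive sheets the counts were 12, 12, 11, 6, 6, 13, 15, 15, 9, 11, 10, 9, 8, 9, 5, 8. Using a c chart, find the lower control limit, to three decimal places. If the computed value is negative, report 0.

c̄ = (12 + 12 + 11 + 6 + 6 + 13 + 15 + 15 + 9 + 11 + 10 + 9 + 8 + 9 + 5 + 8) / 16 = 159 / 16 = 9.9375
LCL = c̄ − 3√c̄ = 9.9375 − 3 × 3.1524 = 0.4804

0.480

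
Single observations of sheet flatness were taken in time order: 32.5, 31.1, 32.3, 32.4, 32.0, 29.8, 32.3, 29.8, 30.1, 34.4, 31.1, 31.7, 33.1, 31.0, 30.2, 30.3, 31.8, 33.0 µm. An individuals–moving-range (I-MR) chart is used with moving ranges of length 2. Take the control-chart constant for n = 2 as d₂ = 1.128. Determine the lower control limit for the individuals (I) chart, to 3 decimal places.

27.554

X̄ = (32.5 + 31.1 + 32.3 + 32.4 + 32.0 + 29.8 + 32.3 + 29.8 + 30.1 + 34.4 + 31.1 + 31.7 + 33.1 + 31.0 + 30.2 + 30.3 + 31.8 + 33.0) / 18 = 31.6056
Moving ranges: 1.4, 1.2, 0.1, 0.4, 2.2, 2.5, 2.5, 0.3, 4.3, 3.3, 0.6, 1.4, 2.1, 0.8, 0.1, 1.5, 1.2; M̄R̄ = 25.9000 / 17 = 1.5235
LCL = X̄ − 3·M̄R̄/d₂ = 31.6056 − 3 × 1.5235 / 1.128 = 27.5536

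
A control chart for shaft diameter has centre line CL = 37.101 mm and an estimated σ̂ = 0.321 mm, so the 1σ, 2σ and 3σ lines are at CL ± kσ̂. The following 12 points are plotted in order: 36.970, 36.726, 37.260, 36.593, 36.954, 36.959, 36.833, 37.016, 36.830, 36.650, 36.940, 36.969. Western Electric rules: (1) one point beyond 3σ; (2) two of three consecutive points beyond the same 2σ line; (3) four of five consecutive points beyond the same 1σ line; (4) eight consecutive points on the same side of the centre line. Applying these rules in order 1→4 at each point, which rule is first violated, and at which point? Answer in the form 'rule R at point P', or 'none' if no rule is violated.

rule 4 at point 11

Zone of each point (C = within 1σ̂, B = 1σ̂–2σ̂, A = 2σ̂–3σ̂, * = beyond 3σ̂; sign = side of CL): 1:-C, 2:-B, 3:+C, 4:-B, 5:-C, 6:-C, 7:-C, 8:-C, 9:-C, 10:-B, 11:-C, 12:-C
Rule 4 (eight consecutive points on the same side of the centre line) is satisfied at point 11.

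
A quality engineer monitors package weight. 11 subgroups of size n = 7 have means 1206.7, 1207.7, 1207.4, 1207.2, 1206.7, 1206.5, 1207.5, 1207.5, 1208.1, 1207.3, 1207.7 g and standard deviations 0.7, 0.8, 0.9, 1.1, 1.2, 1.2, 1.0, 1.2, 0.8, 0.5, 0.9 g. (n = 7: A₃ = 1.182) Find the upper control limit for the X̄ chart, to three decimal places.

X̄̄ = (1206.7 + 1207.7 + 1207.4 + 1207.2 + 1206.7 + 1206.5 + 1207.5 + 1207.5 + 1208.1 + 1207.3 + 1207.7) / 11 = 1207.3000
s̄ = (0.7 + 0.8 + 0.9 + 1.1 + 1.2 + 1.2 + 1.0 + 1.2 + 0.8 + 0.5 + 0.9) / 11 = 0.9364
UCL = X̄̄ + A₃·s̄ = 1207.3000 + 1.182 × 0.9364 = 1208.4068

1208.407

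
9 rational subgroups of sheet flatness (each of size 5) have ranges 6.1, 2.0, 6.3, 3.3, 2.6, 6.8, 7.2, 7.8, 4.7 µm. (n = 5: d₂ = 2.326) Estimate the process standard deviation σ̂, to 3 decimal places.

R̄ = (6.1 + 2.0 + 6.3 + 3.3 + 2.6 + 6.8 + 7.2 + 7.8 + 4.7) / 9 = 5.2000
σ̂ = R̄ / d₂ = 5.2000 / 2.326 = 2.2356

2.236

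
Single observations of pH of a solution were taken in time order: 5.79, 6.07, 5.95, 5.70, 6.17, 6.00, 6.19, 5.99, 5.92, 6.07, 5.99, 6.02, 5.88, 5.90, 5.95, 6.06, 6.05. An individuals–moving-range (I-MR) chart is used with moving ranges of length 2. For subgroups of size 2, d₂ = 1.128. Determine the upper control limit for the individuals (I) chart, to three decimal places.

X̄ = (5.79 + 6.07 + 5.95 + 5.70 + 6.17 + 6.00 + 6.19 + 5.99 + 5.92 + 6.07 + 5.99 + 6.02 + 5.88 + 5.90 + 5.95 + 6.06 + 6.05) / 17 = 5.9824
Moving ranges: 0.28, 0.12, 0.25, 0.47, 0.17, 0.19, 0.20, 0.07, 0.15, 0.08, 0.03, 0.14, 0.02, 0.05, 0.11, 0.01; M̄R̄ = 2.3400 / 16 = 0.1462
UCL = X̄ + 3·M̄R̄/d₂ = 5.9824 + 3 × 0.1462 / 1.128 = 6.3713

6.371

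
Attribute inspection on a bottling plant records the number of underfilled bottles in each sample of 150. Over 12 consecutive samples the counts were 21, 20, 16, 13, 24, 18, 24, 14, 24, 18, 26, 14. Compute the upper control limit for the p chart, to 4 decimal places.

p̄ = Σdᵢ / (k·n) = 232 / (12 × 150) = 0.12889
UCL = p̄ + 3·√(p̄(1−p̄)/n) = 0.12889 + 3 × √(0.12889×0.87111/150) = 0.12889 + 3 × 0.02736 = 0.21097

0.2110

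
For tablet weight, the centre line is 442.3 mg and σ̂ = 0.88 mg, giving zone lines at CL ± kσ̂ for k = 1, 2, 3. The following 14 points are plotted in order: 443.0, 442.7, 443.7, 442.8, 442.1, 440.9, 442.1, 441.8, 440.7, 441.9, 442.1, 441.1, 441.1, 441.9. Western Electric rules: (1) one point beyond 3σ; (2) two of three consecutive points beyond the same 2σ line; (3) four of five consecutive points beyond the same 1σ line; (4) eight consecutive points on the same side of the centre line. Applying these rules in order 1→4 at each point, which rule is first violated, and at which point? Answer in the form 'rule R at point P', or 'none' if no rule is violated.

Zone of each point (C = within 1σ̂, B = 1σ̂–2σ̂, A = 2σ̂–3σ̂, * = beyond 3σ̂; sign = side of CL): 1:+C, 2:+C, 3:+B, 4:+C, 5:-C, 6:-B, 7:-C, 8:-C, 9:-B, 10:-C, 11:-C, 12:-B, 13:-B, 14:-C
Rule 4 (eight consecutive points on the same side of the centre line) is satisfied at point 12.

rule 4 at point 12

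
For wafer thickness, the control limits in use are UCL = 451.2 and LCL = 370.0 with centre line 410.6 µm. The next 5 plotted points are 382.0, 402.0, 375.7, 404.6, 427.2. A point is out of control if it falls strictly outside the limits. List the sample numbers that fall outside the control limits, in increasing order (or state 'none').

none

All 5 points lie within [370.0, 451.2].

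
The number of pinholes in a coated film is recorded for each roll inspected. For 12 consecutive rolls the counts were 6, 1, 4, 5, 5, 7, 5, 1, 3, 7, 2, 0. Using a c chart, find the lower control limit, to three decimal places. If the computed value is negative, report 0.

c̄ = (6 + 1 + 4 + 5 + 5 + 7 + 5 + 1 + 3 + 7 + 2 + 0) / 12 = 46 / 12 = 3.8333
LCL = c̄ − 3√c̄ = 3.8333 − 3 × 1.9579 = -2.0403 → 0 (cannot be negative)

0.000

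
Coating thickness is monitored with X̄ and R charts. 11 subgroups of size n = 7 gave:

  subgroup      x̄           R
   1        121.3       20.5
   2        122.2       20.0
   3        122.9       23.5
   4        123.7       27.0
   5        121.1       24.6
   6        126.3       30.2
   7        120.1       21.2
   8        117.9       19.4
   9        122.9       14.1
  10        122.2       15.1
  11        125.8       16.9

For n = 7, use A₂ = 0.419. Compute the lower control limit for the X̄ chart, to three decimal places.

113.544

X̄̄ = (121.3 + 122.2 + 122.9 + 123.7 + 121.1 + 126.3 + 120.1 + 117.9 + 122.9 + 122.2 + 125.8) / 11 = 1346.4000 / 11 = 122.4000
R̄ = (20.5 + 20.0 + 23.5 + 27.0 + 24.6 + 30.2 + 21.2 + 19.4 + 14.1 + 15.1 + 16.9) / 11 = 232.5000 / 11 = 21.1364
LCL = X̄̄ − A₂·R̄ = 122.4000 − 0.419 × 21.1364 = 113.5439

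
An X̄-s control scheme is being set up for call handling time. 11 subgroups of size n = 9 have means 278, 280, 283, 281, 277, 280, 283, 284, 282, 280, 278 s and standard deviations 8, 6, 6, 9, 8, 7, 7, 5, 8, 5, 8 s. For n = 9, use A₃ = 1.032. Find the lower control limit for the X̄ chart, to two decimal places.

X̄̄ = (278 + 280 + 283 + 281 + 277 + 280 + 283 + 284 + 282 + 280 + 278) / 11 = 280.5455
s̄ = (8 + 6 + 6 + 9 + 8 + 7 + 7 + 5 + 8 + 5 + 8) / 11 = 7.0000
LCL = X̄̄ − A₃·s̄ = 280.5455 − 1.032 × 7.0000 = 273.3215

273.32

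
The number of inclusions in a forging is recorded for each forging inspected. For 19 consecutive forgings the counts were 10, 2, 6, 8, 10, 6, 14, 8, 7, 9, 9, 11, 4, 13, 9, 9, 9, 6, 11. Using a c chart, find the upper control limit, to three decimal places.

c̄ = (10 + 2 + 6 + 8 + 10 + 6 + 14 + 8 + 7 + 9 + 9 + 11 + 4 + 13 + 9 + 9 + 9 + 6 + 11) / 19 = 161 / 19 = 8.4737
UCL = c̄ + 3√c̄ = 8.4737 + 3 × √8.4737 = 8.4737 + 3 × 2.9110 = 17.2066

17.207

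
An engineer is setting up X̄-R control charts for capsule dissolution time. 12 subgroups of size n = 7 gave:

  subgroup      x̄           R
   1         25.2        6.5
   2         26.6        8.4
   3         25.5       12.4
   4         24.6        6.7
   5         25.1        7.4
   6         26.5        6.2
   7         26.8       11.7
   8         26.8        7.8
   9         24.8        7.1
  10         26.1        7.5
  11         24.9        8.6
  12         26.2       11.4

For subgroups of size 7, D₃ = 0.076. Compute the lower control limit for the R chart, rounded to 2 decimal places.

0.64

R̄ = (6.5 + 8.4 + 12.4 + 6.7 + 7.4 + 6.2 + 11.7 + 7.8 + 7.1 + 7.5 + 8.6 + 11.4) / 12 = 101.7000 / 12 = 8.4750
LCL_R = D₃·R̄ = 0.076 × 8.4750 = 0.6441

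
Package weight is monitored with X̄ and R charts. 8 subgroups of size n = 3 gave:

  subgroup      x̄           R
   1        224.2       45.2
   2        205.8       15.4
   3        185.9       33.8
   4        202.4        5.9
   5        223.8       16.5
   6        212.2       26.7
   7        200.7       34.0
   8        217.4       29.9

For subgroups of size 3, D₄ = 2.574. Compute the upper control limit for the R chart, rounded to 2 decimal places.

66.73

R̄ = (45.2 + 15.4 + 33.8 + 5.9 + 16.5 + 26.7 + 34.0 + 29.9) / 8 = 207.4000 / 8 = 25.9250
UCL_R = D₄·R̄ = 2.574 × 25.9250 = 66.7309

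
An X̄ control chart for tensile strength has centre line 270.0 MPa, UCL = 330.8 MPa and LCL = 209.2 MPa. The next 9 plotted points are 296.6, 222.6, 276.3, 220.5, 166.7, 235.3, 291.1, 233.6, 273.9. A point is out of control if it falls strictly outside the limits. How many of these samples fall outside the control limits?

Compare each point to [209.2, 330.8]: sample 5 = 166.7 < LCL.

1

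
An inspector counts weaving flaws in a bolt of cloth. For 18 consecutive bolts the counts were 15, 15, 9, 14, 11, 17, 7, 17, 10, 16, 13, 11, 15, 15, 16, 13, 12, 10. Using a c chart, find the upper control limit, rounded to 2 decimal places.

23.97

c̄ = (15 + 15 + 9 + 14 + 11 + 17 + 7 + 17 + 10 + 16 + 13 + 11 + 15 + 15 + 16 + 13 + 12 + 10) / 18 = 236 / 18 = 13.1111
UCL = c̄ + 3√c̄ = 13.1111 + 3 × √13.1111 = 13.1111 + 3 × 3.6209 = 23.9739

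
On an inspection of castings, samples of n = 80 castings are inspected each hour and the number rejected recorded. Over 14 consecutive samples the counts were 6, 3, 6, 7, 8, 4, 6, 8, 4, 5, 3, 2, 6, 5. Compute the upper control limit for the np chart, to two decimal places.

11.84

p̄ = Σdᵢ / (k·n) = 73 / (14 × 80) = 0.06518
UCL = np̄ + 3·√(np̄(1−p̄)) = 5.2143 + 3 × √(5.2143×0.93482) = 5.2143 + 3 × 2.2078 = 11.8377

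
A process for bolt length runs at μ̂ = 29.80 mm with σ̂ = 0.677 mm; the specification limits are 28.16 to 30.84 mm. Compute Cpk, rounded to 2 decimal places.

Cpu = (USL − μ̂) / (3σ̂) = (30.84 − 29.80) / (3 × 0.677) = 0.5121; Cpl = (μ̂ − LSL) / (3σ̂) = (29.80 − 28.16) / (3 × 0.677) = 0.8075; Cpk = min(Cpu, Cpl) = 0.5121

0.51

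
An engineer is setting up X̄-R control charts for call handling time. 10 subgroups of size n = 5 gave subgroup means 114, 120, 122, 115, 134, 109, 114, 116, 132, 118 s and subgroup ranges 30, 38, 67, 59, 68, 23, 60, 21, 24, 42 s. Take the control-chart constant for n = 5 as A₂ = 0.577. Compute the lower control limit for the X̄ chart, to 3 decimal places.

X̄̄ = (114 + 120 + 122 + 115 + 134 + 109 + 114 + 116 + 132 + 118) / 10 = 1194.0000 / 10 = 119.4000
R̄ = (30 + 38 + 67 + 59 + 68 + 23 + 60 + 21 + 24 + 42) / 10 = 432.0000 / 10 = 43.2000
LCL = X̄̄ − A₂·R̄ = 119.4000 − 0.577 × 43.2000 = 94.4736

94.474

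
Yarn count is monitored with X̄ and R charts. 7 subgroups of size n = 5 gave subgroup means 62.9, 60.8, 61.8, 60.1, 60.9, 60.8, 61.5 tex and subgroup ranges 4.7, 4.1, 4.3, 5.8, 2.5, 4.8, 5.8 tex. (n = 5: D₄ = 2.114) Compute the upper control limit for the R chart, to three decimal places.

9.664

R̄ = (4.7 + 4.1 + 4.3 + 5.8 + 2.5 + 4.8 + 5.8) / 7 = 32.0000 / 7 = 4.5714
UCL_R = D₄·R̄ = 2.114 × 4.5714 = 9.6640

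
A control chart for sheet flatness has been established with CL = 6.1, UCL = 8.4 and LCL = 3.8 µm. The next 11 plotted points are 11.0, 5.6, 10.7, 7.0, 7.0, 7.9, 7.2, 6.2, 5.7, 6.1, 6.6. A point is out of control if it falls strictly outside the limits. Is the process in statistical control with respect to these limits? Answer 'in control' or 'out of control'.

out of control

Compare each point to [3.8, 8.4]: sample 1 = 11.0 > UCL; sample 3 = 10.7 > UCL.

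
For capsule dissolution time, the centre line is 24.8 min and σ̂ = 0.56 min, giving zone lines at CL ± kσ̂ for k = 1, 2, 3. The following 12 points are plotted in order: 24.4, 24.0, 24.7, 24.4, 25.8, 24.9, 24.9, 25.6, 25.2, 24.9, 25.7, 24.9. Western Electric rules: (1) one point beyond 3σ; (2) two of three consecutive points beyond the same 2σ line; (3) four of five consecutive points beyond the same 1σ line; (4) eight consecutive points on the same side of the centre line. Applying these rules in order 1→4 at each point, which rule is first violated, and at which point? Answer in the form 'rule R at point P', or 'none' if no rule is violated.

Zone of each point (C = within 1σ̂, B = 1σ̂–2σ̂, A = 2σ̂–3σ̂, * = beyond 3σ̂; sign = side of CL): 1:-C, 2:-B, 3:-C, 4:-C, 5:+B, 6:+C, 7:+C, 8:+B, 9:+C, 10:+C, 11:+B, 12:+C
Rule 4 (eight consecutive points on the same side of the centre line) is satisfied at point 12.

rule 4 at point 12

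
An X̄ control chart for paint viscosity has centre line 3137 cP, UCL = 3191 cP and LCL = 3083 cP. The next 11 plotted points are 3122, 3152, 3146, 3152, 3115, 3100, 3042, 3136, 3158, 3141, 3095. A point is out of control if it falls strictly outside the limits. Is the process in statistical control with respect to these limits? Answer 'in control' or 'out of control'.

Compare each point to [3083, 3191]: sample 7 = 3042 < LCL.

out of control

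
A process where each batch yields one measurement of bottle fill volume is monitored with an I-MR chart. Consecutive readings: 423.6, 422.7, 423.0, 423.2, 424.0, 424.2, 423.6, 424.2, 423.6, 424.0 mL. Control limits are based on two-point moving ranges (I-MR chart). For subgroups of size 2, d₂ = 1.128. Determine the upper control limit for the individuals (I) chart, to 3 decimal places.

424.969

X̄ = (423.6 + 422.7 + 423.0 + 423.2 + 424.0 + 424.2 + 423.6 + 424.2 + 423.6 + 424.0) / 10 = 423.6100
Moving ranges: 0.9, 0.3, 0.2, 0.8, 0.2, 0.6, 0.6, 0.6, 0.4; M̄R̄ = 4.6000 / 9 = 0.5111
UCL = X̄ + 3·M̄R̄/d₂ = 423.6100 + 3 × 0.5111 / 1.128 = 424.9693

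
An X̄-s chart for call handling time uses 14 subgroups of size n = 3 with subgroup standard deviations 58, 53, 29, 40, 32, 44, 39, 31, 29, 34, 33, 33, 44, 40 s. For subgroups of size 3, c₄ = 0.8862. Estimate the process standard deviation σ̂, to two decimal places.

s̄ = (58 + 53 + 29 + 40 + 32 + 44 + 39 + 31 + 29 + 34 + 33 + 33 + 44 + 40) / 14 = 38.5000
σ̂ = s̄ / c₄ = 38.5000 / 0.8862 = 43.4439

43.44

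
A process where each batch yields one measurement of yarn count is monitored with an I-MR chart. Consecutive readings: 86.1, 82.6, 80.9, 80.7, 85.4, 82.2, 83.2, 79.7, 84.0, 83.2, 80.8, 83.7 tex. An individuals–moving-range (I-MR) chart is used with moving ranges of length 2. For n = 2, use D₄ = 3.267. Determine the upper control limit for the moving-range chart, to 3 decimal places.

Moving ranges: 3.5, 1.7, 0.2, 4.7, 3.2, 1.0, 3.5, 4.3, 0.8, 2.4, 2.9; M̄R̄ = 28.2000 / 11 = 2.5636
UCL_MR = D₄·M̄R̄ = 3.267 × 2.5636 = 8.3754

8.375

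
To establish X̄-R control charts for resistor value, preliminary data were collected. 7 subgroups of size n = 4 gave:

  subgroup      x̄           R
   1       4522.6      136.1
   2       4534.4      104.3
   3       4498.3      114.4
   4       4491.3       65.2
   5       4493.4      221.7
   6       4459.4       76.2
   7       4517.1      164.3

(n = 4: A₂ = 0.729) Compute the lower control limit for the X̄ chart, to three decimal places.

4410.482

X̄̄ = (4522.6 + 4534.4 + 4498.3 + 4491.3 + 4493.4 + 4459.4 + 4517.1) / 7 = 31516.5000 / 7 = 4502.3571
R̄ = (136.1 + 104.3 + 114.4 + 65.2 + 221.7 + 76.2 + 164.3) / 7 = 882.2000 / 7 = 126.0286
LCL = X̄̄ − A₂·R̄ = 4502.3571 − 0.729 × 126.0286 = 4410.4823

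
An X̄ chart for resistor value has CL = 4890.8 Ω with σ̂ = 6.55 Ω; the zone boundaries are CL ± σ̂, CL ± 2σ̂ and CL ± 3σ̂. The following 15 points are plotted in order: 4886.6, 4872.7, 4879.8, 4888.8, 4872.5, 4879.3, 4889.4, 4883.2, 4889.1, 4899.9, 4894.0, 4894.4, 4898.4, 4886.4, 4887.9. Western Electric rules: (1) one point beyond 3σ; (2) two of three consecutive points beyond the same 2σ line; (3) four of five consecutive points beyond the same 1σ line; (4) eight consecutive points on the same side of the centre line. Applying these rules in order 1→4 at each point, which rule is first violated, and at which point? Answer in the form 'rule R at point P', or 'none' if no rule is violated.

Zone of each point (C = within 1σ̂, B = 1σ̂–2σ̂, A = 2σ̂–3σ̂, * = beyond 3σ̂; sign = side of CL): 1:-C, 2:-A, 3:-B, 4:-C, 5:-A, 6:-B, 7:-C, 8:-B, 9:-C, 10:+B, 11:+C, 12:+C, 13:+B, 14:-C, 15:-C
Rule 3 (four of five consecutive points beyond the same 1σ limit) is satisfied at point 6.

rule 3 at point 6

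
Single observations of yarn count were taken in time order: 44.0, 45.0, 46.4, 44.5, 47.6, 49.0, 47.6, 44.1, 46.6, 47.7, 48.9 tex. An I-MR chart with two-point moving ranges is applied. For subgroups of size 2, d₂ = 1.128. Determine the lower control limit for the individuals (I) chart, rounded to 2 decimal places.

X̄ = (44.0 + 45.0 + 46.4 + 44.5 + 47.6 + 49.0 + 47.6 + 44.1 + 46.6 + 47.7 + 48.9) / 11 = 46.4909
Moving ranges: 1.0, 1.4, 1.9, 3.1, 1.4, 1.4, 3.5, 2.5, 1.1, 1.2; M̄R̄ = 18.5000 / 10 = 1.8500
LCL = X̄ − 3·M̄R̄/d₂ = 46.4909 − 3 × 1.8500 / 1.128 = 41.5707

41.57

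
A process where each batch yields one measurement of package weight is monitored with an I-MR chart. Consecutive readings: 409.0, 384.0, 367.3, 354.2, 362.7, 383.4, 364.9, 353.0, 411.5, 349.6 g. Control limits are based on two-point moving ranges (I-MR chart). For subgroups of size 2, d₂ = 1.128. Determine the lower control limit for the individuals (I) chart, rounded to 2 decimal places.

304.57

X̄ = (409.0 + 384.0 + 367.3 + 354.2 + 362.7 + 383.4 + 364.9 + 353.0 + 411.5 + 349.6) / 10 = 373.9600
Moving ranges: 25.0, 16.7, 13.1, 8.5, 20.7, 18.5, 11.9, 58.5, 61.9; M̄R̄ = 234.8000 / 9 = 26.0889
LCL = X̄ − 3·M̄R̄/d₂ = 373.9600 − 3 × 26.0889 / 1.128 = 304.5747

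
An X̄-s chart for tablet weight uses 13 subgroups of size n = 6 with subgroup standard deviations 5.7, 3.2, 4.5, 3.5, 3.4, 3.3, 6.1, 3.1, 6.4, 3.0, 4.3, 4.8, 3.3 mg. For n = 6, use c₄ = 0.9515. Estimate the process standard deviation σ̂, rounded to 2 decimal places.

4.41

s̄ = (5.7 + 3.2 + 4.5 + 3.5 + 3.4 + 3.3 + 6.1 + 3.1 + 6.4 + 3.0 + 4.3 + 4.8 + 3.3) / 13 = 4.2000
σ̂ = s̄ / c₄ = 4.2000 / 0.9515 = 4.4141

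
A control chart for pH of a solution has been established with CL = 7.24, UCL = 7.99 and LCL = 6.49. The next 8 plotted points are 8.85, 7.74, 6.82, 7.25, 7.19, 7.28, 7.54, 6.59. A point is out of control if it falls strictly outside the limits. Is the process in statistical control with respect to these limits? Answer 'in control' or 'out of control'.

Compare each point to [6.49, 7.99]: sample 1 = 8.85 > UCL.

out of control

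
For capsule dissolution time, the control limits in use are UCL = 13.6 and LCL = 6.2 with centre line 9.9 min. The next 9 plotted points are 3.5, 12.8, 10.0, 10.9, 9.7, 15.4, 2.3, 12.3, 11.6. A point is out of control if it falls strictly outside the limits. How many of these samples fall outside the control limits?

3

Compare each point to [6.2, 13.6]: sample 1 = 3.5 < LCL; sample 6 = 15.4 > UCL; sample 7 = 2.3 < LCL.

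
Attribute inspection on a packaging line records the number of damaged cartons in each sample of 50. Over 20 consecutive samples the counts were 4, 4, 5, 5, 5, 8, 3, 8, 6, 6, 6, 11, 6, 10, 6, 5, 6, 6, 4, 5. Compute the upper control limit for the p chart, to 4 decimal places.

0.2564

p̄ = Σdᵢ / (k·n) = 119 / (20 × 50) = 0.11900
UCL = p̄ + 3·√(p̄(1−p̄)/n) = 0.11900 + 3 × √(0.11900×0.88100/50) = 0.11900 + 3 × 0.04579 = 0.25637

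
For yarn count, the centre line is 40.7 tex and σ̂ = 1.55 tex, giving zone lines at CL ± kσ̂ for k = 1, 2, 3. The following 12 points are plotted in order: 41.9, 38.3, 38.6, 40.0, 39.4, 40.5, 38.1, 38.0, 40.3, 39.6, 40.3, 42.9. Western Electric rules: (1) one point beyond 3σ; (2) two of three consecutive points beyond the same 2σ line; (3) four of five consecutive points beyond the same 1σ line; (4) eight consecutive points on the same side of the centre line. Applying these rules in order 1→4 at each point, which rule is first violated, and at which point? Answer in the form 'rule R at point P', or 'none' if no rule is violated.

rule 4 at point 9

Zone of each point (C = within 1σ̂, B = 1σ̂–2σ̂, A = 2σ̂–3σ̂, * = beyond 3σ̂; sign = side of CL): 1:+C, 2:-B, 3:-B, 4:-C, 5:-C, 6:-C, 7:-B, 8:-B, 9:-C, 10:-C, 11:-C, 12:+B
Rule 4 (eight consecutive points on the same side of the centre line) is satisfied at point 9.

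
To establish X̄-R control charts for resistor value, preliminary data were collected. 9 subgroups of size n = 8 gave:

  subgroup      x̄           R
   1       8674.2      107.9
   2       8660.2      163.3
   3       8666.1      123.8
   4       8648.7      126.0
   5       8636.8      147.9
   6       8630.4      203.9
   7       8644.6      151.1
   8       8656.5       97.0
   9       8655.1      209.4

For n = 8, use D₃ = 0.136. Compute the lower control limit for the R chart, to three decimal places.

20.102

R̄ = (107.9 + 163.3 + 123.8 + 126.0 + 147.9 + 203.9 + 151.1 + 97.0 + 209.4) / 9 = 1330.3000 / 9 = 147.8111
LCL_R = D₃·R̄ = 0.136 × 147.8111 = 20.1023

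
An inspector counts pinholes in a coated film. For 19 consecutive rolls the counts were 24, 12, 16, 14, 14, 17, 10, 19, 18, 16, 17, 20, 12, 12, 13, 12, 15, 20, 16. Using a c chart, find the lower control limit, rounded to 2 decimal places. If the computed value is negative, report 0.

3.77

c̄ = (24 + 12 + 16 + 14 + 14 + 17 + 10 + 19 + 18 + 16 + 17 + 20 + 12 + 12 + 13 + 12 + 15 + 20 + 16) / 19 = 297 / 19 = 15.6316
LCL = c̄ − 3√c̄ = 15.6316 − 3 × 3.9537 = 3.7705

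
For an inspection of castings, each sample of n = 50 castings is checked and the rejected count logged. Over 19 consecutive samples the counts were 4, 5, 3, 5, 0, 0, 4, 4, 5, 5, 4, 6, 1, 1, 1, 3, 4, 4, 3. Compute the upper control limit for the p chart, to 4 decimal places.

0.1701

p̄ = Σdᵢ / (k·n) = 62 / (19 × 50) = 0.06526
UCL = p̄ + 3·√(p̄(1−p̄)/n) = 0.06526 + 3 × √(0.06526×0.93474/50) = 0.06526 + 3 × 0.03493 = 0.17005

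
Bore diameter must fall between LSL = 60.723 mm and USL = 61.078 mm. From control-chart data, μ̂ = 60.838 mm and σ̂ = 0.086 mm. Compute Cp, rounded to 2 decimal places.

0.69

Cp = (USL − LSL) / (6σ̂) = (61.078 − 60.723) / (6 × 0.086) = 0.3550 / 0.5160 = 0.6880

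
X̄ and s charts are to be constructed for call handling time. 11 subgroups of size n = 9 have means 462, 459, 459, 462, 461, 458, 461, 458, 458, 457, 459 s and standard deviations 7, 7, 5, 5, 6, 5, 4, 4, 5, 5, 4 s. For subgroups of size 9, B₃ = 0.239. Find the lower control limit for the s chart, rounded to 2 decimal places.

1.24

s̄ = (7 + 7 + 5 + 5 + 6 + 5 + 4 + 4 + 5 + 5 + 4) / 11 = 5.1818
LCL_s = B₃·s̄ = 0.239 × 5.1818 = 1.2385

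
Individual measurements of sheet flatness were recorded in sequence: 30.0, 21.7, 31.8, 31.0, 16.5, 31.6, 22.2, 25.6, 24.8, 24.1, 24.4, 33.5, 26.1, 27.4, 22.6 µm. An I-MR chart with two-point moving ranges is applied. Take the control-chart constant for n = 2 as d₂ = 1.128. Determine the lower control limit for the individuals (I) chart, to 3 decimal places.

9.883

X̄ = (30.0 + 21.7 + 31.8 + 31.0 + 16.5 + 31.6 + 22.2 + 25.6 + 24.8 + 24.1 + 24.4 + 33.5 + 26.1 + 27.4 + 22.6) / 15 = 26.2200
Moving ranges: 8.3, 10.1, 0.8, 14.5, 15.1, 9.4, 3.4, 0.8, 0.7, 0.3, 9.1, 7.4, 1.3, 4.8; M̄R̄ = 86.0000 / 14 = 6.1429
LCL = X̄ − 3·M̄R̄/d₂ = 26.2200 − 3 × 6.1429 / 1.128 = 9.8826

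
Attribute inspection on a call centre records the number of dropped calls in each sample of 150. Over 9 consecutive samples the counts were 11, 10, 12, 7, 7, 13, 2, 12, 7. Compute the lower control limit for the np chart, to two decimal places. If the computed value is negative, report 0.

p̄ = Σdᵢ / (k·n) = 81 / (9 × 150) = 0.06000
LCL = np̄ − 3·√(np̄(1−p̄)) = 9.0000 − 3 × 2.9086 = 0.2742

0.27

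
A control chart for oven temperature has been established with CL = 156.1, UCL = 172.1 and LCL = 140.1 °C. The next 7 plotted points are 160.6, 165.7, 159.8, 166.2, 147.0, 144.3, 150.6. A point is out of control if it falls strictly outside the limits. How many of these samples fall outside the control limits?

All 7 points lie within [140.1, 172.1].

0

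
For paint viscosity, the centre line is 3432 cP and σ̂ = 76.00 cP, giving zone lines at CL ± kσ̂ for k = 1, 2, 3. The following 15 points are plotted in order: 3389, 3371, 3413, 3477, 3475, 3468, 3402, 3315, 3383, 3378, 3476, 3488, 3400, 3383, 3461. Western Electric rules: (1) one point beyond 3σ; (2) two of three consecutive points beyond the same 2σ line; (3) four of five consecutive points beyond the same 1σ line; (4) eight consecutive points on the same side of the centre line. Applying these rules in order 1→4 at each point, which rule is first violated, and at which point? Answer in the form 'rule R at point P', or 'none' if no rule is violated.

none

Zone of each point (C = within 1σ̂, B = 1σ̂–2σ̂, A = 2σ̂–3σ̂, * = beyond 3σ̂; sign = side of CL): 1:-C, 2:-C, 3:-C, 4:+C, 5:+C, 6:+C, 7:-C, 8:-B, 9:-C, 10:-C, 11:+C, 12:+C, 13:-C, 14:-C, 15:+C
No rule fires across all 15 points.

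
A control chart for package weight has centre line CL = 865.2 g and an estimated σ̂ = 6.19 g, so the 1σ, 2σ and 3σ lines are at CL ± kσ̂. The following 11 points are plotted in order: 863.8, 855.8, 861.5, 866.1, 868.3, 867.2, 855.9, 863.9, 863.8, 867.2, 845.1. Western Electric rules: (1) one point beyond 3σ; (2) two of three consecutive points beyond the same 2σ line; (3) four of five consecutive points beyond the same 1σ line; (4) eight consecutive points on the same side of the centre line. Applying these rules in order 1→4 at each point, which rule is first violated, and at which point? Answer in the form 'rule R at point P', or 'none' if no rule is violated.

Zone of each point (C = within 1σ̂, B = 1σ̂–2σ̂, A = 2σ̂–3σ̂, * = beyond 3σ̂; sign = side of CL): 1:-C, 2:-B, 3:-C, 4:+C, 5:+C, 6:+C, 7:-B, 8:-C, 9:-C, 10:+C, 11:-*
Rule 1 (one point beyond the 3σ limits) is satisfied at point 11.

rule 1 at point 11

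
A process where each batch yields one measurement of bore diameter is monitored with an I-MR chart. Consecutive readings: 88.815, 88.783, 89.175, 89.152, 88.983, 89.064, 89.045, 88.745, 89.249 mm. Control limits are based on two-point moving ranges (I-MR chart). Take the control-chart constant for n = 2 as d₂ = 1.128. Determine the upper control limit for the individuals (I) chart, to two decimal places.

89.51

X̄ = (88.815 + 88.783 + 89.175 + 89.152 + 88.983 + 89.064 + 89.045 + 88.745 + 89.249) / 9 = 89.0012
Moving ranges: 0.032, 0.392, 0.023, 0.169, 0.081, 0.019, 0.300, 0.504; M̄R̄ = 1.5200 / 8 = 0.1900
UCL = X̄ + 3·M̄R̄/d₂ = 89.0012 + 3 × 0.1900 / 1.128 = 89.5065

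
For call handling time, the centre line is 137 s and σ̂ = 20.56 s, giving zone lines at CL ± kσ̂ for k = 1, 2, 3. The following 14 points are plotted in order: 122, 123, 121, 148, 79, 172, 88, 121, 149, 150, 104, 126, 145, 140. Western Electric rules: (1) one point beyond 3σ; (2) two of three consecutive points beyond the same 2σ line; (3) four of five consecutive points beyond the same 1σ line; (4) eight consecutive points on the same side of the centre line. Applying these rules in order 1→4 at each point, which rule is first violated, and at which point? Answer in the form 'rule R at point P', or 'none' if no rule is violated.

rule 2 at point 7

Zone of each point (C = within 1σ̂, B = 1σ̂–2σ̂, A = 2σ̂–3σ̂, * = beyond 3σ̂; sign = side of CL): 1:-C, 2:-C, 3:-C, 4:+C, 5:-A, 6:+B, 7:-A, 8:-C, 9:+C, 10:+C, 11:-B, 12:-C, 13:+C, 14:+C
Rule 2 (two of three consecutive points beyond the same 2σ limit) is satisfied at point 7.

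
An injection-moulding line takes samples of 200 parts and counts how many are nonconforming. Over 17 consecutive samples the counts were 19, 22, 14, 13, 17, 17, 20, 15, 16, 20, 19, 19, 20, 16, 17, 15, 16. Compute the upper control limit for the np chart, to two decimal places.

29.30

p̄ = Σdᵢ / (k·n) = 295 / (17 × 200) = 0.08676
UCL = np̄ + 3·√(np̄(1−p̄)) = 17.3529 + 3 × √(17.3529×0.91324) = 17.3529 + 3 × 3.9809 = 29.2955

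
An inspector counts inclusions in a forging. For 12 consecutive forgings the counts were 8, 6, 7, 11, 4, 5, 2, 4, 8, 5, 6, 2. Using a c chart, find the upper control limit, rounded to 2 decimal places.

c̄ = (8 + 6 + 7 + 11 + 4 + 5 + 2 + 4 + 8 + 5 + 6 + 2) / 12 = 68 / 12 = 5.6667
UCL = c̄ + 3√c̄ = 5.6667 + 3 × √5.6667 = 5.6667 + 3 × 2.3805 = 12.8081

12.81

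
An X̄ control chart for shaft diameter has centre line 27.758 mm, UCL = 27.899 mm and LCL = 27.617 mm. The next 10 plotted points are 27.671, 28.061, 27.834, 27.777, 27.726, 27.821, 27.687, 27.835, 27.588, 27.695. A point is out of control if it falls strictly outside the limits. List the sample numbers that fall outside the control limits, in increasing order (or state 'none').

2, 9

Compare each point to [27.617, 27.899]: sample 2 = 28.061 > UCL; sample 9 = 27.588 < LCL.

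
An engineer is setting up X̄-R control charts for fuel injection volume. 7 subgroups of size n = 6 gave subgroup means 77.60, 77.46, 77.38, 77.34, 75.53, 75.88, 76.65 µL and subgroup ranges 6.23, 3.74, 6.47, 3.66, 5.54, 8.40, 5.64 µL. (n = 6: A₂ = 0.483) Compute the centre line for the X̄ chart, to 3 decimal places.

X̄̄ = (77.60 + 77.46 + 77.38 + 77.34 + 75.53 + 75.88 + 76.65) / 7 = 537.8400 / 7 = 76.8343
CL = X̄̄ = 76.8343

76.834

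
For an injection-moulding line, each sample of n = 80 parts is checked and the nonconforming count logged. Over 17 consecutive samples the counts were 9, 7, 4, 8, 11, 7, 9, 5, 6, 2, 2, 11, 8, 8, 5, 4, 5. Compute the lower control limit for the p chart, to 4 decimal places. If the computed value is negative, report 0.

p̄ = Σdᵢ / (k·n) = 111 / (17 × 80) = 0.08162
LCL = p̄ − 3·√(p̄(1−p̄)/n) = 0.08162 − 3 × 0.03061 = -0.01021 → 0 (negative, so LCL = 0)

0.0000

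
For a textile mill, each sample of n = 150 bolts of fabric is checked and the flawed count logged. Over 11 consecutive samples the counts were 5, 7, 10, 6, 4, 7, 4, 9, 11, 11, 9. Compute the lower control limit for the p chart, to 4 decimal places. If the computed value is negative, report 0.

p̄ = Σdᵢ / (k·n) = 83 / (11 × 150) = 0.05030
LCL = p̄ − 3·√(p̄(1−p̄)/n) = 0.05030 − 3 × 0.01785 = -0.00324 → 0 (negative, so LCL = 0)

0.0000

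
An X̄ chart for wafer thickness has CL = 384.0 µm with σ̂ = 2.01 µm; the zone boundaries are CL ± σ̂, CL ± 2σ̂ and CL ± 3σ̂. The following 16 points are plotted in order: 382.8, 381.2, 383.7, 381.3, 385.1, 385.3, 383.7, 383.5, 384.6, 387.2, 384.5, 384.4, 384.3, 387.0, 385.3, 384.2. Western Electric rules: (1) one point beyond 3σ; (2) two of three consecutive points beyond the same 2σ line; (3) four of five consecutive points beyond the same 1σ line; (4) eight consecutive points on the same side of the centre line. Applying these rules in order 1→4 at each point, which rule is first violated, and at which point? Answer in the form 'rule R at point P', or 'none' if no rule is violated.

Zone of each point (C = within 1σ̂, B = 1σ̂–2σ̂, A = 2σ̂–3σ̂, * = beyond 3σ̂; sign = side of CL): 1:-C, 2:-B, 3:-C, 4:-B, 5:+C, 6:+C, 7:-C, 8:-C, 9:+C, 10:+B, 11:+C, 12:+C, 13:+C, 14:+B, 15:+C, 16:+C
Rule 4 (eight consecutive points on the same side of the centre line) is satisfied at point 16.

rule 4 at point 16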